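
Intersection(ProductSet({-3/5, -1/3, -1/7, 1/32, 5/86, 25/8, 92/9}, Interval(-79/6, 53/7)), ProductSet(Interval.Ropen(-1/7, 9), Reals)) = ProductSet({-1/7, 1/32, 5/86, 25/8}, Interval(-79/6, 53/7))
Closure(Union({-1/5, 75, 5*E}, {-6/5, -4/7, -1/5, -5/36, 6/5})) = {-6/5, -4/7, -1/5, -5/36, 6/5, 75, 5*E}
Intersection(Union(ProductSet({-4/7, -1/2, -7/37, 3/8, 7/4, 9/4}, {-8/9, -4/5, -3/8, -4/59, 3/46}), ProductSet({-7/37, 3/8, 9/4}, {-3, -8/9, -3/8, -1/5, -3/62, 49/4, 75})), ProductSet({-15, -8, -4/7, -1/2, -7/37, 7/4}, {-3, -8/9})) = Union(ProductSet({-7/37}, {-3, -8/9}), ProductSet({-4/7, -1/2, -7/37, 7/4}, {-8/9}))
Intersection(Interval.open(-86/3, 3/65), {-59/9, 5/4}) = {-59/9}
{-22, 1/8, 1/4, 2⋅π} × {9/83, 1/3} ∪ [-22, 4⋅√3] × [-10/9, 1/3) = ({-22, 1/8, 1/4, 2⋅π} × {9/83, 1/3}) ∪ ([-22, 4⋅√3] × [-10/9, 1/3))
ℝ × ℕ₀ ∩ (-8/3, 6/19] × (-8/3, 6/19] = (-8/3, 6/19] × {0}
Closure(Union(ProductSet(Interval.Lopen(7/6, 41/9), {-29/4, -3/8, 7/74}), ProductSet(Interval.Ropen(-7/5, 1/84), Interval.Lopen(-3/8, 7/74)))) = Union(ProductSet({-7/5, 1/84}, Interval(-3/8, 7/74)), ProductSet(Interval(-7/5, 1/84), {-3/8, 7/74}), ProductSet(Interval.Ropen(-7/5, 1/84), Interval.Lopen(-3/8, 7/74)), ProductSet(Interval(7/6, 41/9), {-29/4, -3/8, 7/74}))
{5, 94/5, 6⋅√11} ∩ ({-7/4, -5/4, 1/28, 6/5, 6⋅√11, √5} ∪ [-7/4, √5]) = {6⋅√11}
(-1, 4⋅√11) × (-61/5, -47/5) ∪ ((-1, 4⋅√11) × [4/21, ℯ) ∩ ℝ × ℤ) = (-1, 4⋅√11) × ((-61/5, -47/5) ∪ {1, 2})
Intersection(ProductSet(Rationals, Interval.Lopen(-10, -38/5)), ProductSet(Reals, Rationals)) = ProductSet(Rationals, Intersection(Interval.Lopen(-10, -38/5), Rationals))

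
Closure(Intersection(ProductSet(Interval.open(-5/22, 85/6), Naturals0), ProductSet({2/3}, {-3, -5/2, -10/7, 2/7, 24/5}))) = EmptySet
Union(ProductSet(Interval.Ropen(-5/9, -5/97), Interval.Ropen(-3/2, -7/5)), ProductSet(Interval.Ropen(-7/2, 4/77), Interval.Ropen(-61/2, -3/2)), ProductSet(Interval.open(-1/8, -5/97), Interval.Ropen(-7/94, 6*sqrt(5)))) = Union(ProductSet(Interval.Ropen(-7/2, 4/77), Interval.Ropen(-61/2, -3/2)), ProductSet(Interval.Ropen(-5/9, -5/97), Interval.Ropen(-3/2, -7/5)), ProductSet(Interval.open(-1/8, -5/97), Interval.Ropen(-7/94, 6*sqrt(5))))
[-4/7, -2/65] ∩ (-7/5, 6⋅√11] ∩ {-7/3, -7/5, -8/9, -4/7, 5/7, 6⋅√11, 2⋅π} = {-4/7}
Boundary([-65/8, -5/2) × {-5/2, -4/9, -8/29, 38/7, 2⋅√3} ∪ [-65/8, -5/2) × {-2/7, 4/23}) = [-65/8, -5/2] × {-5/2, -4/9, -2/7, -8/29, 4/23, 38/7, 2⋅√3}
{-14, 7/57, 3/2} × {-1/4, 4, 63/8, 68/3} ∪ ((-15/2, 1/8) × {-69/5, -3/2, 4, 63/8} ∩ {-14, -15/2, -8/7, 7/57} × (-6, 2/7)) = ({-8/7, 7/57} × {-3/2}) ∪ ({-14, 7/57, 3/2} × {-1/4, 4, 63/8, 68/3})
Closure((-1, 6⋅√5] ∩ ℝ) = [-1, 6⋅√5]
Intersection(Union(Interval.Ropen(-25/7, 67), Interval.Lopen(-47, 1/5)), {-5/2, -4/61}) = {-5/2, -4/61}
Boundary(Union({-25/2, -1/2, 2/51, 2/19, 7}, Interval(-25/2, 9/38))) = {-25/2, 9/38, 7}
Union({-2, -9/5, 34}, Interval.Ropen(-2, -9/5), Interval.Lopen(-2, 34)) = Interval(-2, 34)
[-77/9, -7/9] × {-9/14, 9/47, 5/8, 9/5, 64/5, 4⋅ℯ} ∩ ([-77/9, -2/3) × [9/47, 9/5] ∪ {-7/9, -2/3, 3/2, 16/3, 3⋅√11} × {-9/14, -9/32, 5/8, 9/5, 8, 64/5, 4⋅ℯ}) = ([-77/9, -7/9] × {9/47, 5/8, 9/5}) ∪ ({-7/9} × {-9/14, 5/8, 9/5, 64/5, 4⋅ℯ})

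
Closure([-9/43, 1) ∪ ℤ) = ℤ ∪ [-9/43, 1]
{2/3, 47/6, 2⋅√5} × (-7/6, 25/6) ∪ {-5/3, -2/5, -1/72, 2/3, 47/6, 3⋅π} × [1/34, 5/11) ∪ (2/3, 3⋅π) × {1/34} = ((2/3, 3⋅π) × {1/34}) ∪ ({2/3, 47/6, 2⋅√5} × (-7/6, 25/6)) ∪ ({-5/3, -2/5, -1/72, 2/3, 47/6, 3⋅π} × [1/34, 5/11))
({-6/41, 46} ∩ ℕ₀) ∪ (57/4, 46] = (57/4, 46]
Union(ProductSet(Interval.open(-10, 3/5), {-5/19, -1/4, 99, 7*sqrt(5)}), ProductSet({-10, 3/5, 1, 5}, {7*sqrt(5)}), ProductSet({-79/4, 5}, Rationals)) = Union(ProductSet({-79/4, 5}, Rationals), ProductSet({-10, 3/5, 1, 5}, {7*sqrt(5)}), ProductSet(Interval.open(-10, 3/5), {-5/19, -1/4, 99, 7*sqrt(5)}))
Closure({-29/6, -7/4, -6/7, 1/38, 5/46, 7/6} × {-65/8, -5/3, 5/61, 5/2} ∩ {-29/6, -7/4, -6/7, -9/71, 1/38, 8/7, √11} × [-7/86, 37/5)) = {-29/6, -7/4, -6/7, 1/38} × {5/61, 5/2}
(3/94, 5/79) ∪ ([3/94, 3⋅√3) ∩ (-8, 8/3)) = [3/94, 8/3)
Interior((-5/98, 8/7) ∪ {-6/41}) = (-5/98, 8/7)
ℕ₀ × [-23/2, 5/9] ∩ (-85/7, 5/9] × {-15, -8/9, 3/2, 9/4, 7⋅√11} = {0} × {-8/9}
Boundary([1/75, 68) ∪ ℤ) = {1/75} ∪ (ℤ \ (1/75, 68))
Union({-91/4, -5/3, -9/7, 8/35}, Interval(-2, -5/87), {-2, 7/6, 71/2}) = Union({-91/4, 8/35, 7/6, 71/2}, Interval(-2, -5/87))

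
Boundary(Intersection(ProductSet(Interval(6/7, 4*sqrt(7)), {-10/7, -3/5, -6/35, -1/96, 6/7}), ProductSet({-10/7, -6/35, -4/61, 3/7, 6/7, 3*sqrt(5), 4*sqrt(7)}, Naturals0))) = EmptySet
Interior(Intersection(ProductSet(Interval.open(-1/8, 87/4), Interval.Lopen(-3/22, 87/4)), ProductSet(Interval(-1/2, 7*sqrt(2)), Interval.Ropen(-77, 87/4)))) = ProductSet(Interval.open(-1/8, 7*sqrt(2)), Interval.open(-3/22, 87/4))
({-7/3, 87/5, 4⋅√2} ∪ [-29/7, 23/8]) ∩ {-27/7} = {-27/7}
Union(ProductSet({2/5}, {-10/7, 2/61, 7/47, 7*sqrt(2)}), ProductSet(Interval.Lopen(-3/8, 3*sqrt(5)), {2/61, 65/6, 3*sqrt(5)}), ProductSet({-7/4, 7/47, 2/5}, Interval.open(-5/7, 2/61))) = Union(ProductSet({2/5}, {-10/7, 2/61, 7/47, 7*sqrt(2)}), ProductSet({-7/4, 7/47, 2/5}, Interval.open(-5/7, 2/61)), ProductSet(Interval.Lopen(-3/8, 3*sqrt(5)), {2/61, 65/6, 3*sqrt(5)}))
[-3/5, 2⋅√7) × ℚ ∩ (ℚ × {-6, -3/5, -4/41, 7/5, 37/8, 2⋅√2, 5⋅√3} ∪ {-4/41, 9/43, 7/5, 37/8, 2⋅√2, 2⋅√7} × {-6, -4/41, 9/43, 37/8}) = ({-4/41, 9/43, 7/5, 37/8, 2⋅√2} × {-6, -4/41, 9/43, 37/8}) ∪ ((ℚ ∩ [-3/5, 2⋅√7)) × {-6, -3/5, -4/41, 7/5, 37/8})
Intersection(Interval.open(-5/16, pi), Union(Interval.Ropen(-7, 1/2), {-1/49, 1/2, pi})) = Interval.Lopen(-5/16, 1/2)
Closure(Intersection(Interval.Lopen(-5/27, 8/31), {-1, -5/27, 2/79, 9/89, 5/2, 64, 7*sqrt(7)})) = {2/79, 9/89}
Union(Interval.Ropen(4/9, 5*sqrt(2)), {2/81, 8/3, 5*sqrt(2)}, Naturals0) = Union({2/81}, Interval(4/9, 5*sqrt(2)), Naturals0)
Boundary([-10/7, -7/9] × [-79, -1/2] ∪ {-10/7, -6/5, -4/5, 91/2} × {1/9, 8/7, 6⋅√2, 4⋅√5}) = ({-10/7, -7/9} × [-79, -1/2]) ∪ ([-10/7, -7/9] × {-79, -1/2}) ∪ ({-10/7, -6/5, -4/5, 91/2} × {1/9, 8/7, 6⋅√2, 4⋅√5})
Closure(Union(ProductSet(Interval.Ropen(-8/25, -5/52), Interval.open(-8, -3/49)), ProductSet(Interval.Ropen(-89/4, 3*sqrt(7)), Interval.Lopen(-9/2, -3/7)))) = Union(ProductSet({-89/4, 3*sqrt(7)}, Interval(-9/2, -3/7)), ProductSet({-8/25, -5/52}, Union(Interval(-8, -9/2), Interval(-3/7, -3/49))), ProductSet(Interval.Ropen(-89/4, 3*sqrt(7)), Interval.Lopen(-9/2, -3/7)), ProductSet(Interval(-8/25, -5/52), {-8, -3/49}), ProductSet(Interval.Ropen(-8/25, -5/52), Interval.open(-8, -3/49)), ProductSet(Union(Interval(-89/4, -8/25), Interval(-5/52, 3*sqrt(7))), {-9/2, -3/7}))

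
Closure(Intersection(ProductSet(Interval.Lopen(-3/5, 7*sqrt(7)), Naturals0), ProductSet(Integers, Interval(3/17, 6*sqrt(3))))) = ProductSet(Range(0, 19, 1), Range(1, 11, 1))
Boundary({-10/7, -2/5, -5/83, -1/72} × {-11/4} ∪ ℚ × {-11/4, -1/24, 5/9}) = ℝ × {-11/4, -1/24, 5/9}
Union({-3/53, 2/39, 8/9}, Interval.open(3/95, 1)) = Union({-3/53}, Interval.open(3/95, 1))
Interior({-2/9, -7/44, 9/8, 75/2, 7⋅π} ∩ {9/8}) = ∅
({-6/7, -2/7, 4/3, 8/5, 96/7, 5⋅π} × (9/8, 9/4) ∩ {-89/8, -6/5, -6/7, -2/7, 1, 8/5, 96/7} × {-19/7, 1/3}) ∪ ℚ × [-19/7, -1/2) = ℚ × [-19/7, -1/2)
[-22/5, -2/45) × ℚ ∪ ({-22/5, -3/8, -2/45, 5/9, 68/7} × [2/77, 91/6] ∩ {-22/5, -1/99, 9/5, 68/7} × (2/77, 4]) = ([-22/5, -2/45) × ℚ) ∪ ({-22/5, 68/7} × (2/77, 4])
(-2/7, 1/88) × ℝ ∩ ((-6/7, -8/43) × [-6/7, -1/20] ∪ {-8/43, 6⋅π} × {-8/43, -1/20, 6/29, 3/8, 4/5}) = ({-8/43} × {-8/43, -1/20, 6/29, 3/8, 4/5}) ∪ ((-2/7, -8/43) × [-6/7, -1/20])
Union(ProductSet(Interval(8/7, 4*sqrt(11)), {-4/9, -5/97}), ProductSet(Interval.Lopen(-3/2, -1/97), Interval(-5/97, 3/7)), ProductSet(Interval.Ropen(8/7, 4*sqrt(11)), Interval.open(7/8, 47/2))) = Union(ProductSet(Interval.Lopen(-3/2, -1/97), Interval(-5/97, 3/7)), ProductSet(Interval(8/7, 4*sqrt(11)), {-4/9, -5/97}), ProductSet(Interval.Ropen(8/7, 4*sqrt(11)), Interval.open(7/8, 47/2)))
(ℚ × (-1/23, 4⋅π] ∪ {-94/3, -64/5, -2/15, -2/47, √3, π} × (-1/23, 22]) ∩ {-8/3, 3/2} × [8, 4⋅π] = {-8/3, 3/2} × [8, 4⋅π]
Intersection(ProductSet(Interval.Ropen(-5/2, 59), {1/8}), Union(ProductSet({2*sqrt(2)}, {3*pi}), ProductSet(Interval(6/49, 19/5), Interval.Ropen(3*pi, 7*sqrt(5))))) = EmptySet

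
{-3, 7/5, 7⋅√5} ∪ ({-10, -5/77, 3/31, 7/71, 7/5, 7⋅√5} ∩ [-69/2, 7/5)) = {-10, -3, -5/77, 3/31, 7/71, 7/5, 7⋅√5}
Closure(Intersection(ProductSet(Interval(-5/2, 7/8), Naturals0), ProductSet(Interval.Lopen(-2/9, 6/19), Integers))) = ProductSet(Interval(-2/9, 6/19), Naturals0)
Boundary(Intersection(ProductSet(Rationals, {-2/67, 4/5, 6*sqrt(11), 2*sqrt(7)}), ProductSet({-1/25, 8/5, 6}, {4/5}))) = ProductSet({-1/25, 8/5, 6}, {4/5})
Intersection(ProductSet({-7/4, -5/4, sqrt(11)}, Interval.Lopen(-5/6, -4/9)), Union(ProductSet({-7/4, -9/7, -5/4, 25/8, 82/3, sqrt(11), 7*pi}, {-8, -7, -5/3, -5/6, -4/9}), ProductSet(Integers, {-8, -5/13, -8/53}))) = ProductSet({-7/4, -5/4, sqrt(11)}, {-4/9})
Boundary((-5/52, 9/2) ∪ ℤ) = {-5/52, 9/2} ∪ (ℤ \ (-5/52, 9/2))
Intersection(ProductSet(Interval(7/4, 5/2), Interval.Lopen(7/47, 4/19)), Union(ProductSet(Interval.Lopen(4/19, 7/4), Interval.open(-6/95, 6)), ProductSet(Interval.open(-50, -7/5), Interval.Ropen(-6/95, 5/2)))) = ProductSet({7/4}, Interval.Lopen(7/47, 4/19))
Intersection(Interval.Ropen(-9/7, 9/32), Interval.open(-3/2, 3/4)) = Interval.Ropen(-9/7, 9/32)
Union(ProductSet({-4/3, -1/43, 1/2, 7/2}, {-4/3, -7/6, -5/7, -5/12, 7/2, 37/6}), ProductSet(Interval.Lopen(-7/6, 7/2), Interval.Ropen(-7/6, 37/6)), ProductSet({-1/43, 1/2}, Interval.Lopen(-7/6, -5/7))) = Union(ProductSet({-4/3, -1/43, 1/2, 7/2}, {-4/3, -7/6, -5/7, -5/12, 7/2, 37/6}), ProductSet(Interval.Lopen(-7/6, 7/2), Interval.Ropen(-7/6, 37/6)))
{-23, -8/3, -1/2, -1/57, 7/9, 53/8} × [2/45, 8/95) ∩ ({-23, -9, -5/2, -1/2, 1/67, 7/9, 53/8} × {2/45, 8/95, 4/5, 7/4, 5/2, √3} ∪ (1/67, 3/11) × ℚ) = {-23, -1/2, 7/9, 53/8} × {2/45}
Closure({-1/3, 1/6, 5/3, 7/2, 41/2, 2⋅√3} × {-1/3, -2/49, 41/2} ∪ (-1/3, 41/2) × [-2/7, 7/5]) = ([-1/3, 41/2] × {-2/7, 7/5}) ∪ ((-1/3, 41/2) × [-2/7, 7/5]) ∪ ({-1/3, 41/2} × ({-1/3, 41/2} ∪ [-2/7, 7/5])) ∪ ({-1/3, 1/6, 5/3, 7/2, 41/2, 2⋅√3} × {-1/3, -2/49, 41/2})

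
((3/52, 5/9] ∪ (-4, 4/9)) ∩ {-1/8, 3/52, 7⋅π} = {-1/8, 3/52}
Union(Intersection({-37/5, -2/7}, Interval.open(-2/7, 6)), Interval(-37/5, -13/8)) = Interval(-37/5, -13/8)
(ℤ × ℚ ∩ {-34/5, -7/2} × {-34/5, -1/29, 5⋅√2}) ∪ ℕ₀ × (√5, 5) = ℕ₀ × (√5, 5)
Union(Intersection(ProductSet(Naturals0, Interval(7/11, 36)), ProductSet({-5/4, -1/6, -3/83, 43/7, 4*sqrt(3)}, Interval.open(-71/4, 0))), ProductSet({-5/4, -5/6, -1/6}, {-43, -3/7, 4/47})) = ProductSet({-5/4, -5/6, -1/6}, {-43, -3/7, 4/47})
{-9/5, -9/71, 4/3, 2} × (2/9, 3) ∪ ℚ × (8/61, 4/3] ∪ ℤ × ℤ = (ℤ × ℤ) ∪ (ℚ × (8/61, 4/3]) ∪ ({-9/5, -9/71, 4/3, 2} × (2/9, 3))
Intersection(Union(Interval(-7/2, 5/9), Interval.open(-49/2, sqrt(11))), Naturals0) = Range(0, 4, 1)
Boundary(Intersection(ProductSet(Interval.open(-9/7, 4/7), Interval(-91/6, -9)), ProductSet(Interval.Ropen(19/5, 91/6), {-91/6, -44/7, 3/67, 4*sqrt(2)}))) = EmptySet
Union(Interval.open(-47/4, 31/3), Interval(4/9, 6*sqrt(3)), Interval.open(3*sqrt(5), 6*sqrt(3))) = Interval.Lopen(-47/4, 6*sqrt(3))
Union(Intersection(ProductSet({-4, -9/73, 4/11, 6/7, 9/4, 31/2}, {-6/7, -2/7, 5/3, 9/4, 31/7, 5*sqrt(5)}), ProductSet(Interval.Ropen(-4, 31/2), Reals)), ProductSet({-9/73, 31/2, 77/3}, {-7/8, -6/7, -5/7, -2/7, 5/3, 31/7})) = Union(ProductSet({-9/73, 31/2, 77/3}, {-7/8, -6/7, -5/7, -2/7, 5/3, 31/7}), ProductSet({-4, -9/73, 4/11, 6/7, 9/4}, {-6/7, -2/7, 5/3, 9/4, 31/7, 5*sqrt(5)}))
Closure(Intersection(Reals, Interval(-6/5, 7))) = Interval(-6/5, 7)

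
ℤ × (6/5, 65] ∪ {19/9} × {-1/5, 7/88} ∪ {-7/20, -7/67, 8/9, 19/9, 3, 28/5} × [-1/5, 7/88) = ({19/9} × {-1/5, 7/88}) ∪ (ℤ × (6/5, 65]) ∪ ({-7/20, -7/67, 8/9, 19/9, 3, 28/5} × [-1/5, 7/88))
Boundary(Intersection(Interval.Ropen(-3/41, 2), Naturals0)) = Range(0, 2, 1)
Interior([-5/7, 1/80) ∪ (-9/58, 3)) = (-5/7, 3)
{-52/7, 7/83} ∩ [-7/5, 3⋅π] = {7/83}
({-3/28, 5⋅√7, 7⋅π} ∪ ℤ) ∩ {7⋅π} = {7⋅π}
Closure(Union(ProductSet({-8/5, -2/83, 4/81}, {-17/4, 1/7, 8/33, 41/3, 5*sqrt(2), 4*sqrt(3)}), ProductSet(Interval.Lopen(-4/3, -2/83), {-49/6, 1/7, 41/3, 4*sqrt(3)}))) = Union(ProductSet({-8/5, -2/83, 4/81}, {-17/4, 1/7, 8/33, 41/3, 5*sqrt(2), 4*sqrt(3)}), ProductSet(Interval(-4/3, -2/83), {-49/6, 1/7, 41/3, 4*sqrt(3)}))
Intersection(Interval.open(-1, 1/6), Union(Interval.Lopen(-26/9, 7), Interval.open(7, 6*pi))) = Interval.open(-1, 1/6)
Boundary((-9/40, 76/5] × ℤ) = [-9/40, 76/5] × ℤ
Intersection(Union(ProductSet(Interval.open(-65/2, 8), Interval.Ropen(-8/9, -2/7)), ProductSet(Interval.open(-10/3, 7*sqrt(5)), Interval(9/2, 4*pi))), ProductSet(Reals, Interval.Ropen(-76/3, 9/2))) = ProductSet(Interval.open(-65/2, 8), Interval.Ropen(-8/9, -2/7))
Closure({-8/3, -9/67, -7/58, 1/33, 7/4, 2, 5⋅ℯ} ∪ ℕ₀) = {-8/3, -9/67, -7/58, 1/33, 7/4, 5⋅ℯ} ∪ ℕ₀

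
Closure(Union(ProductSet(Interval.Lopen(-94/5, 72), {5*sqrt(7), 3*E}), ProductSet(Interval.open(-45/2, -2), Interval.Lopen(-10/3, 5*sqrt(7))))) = Union(ProductSet({-45/2, -2}, Interval(-10/3, 5*sqrt(7))), ProductSet(Interval(-45/2, -2), {-10/3, 5*sqrt(7)}), ProductSet(Interval.open(-45/2, -2), Interval.Lopen(-10/3, 5*sqrt(7))), ProductSet(Interval(-94/5, 72), {5*sqrt(7)}), ProductSet(Interval.Lopen(-94/5, 72), {5*sqrt(7), 3*E}))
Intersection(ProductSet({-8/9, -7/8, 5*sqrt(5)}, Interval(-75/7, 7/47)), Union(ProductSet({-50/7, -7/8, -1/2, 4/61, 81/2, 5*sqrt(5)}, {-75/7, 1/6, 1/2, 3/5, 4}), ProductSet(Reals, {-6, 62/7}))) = Union(ProductSet({-7/8, 5*sqrt(5)}, {-75/7}), ProductSet({-8/9, -7/8, 5*sqrt(5)}, {-6}))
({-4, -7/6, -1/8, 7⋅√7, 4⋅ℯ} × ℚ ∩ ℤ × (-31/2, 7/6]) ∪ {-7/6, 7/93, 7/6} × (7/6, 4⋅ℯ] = ({-4} × (ℚ ∩ (-31/2, 7/6])) ∪ ({-7/6, 7/93, 7/6} × (7/6, 4⋅ℯ])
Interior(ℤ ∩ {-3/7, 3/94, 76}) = ∅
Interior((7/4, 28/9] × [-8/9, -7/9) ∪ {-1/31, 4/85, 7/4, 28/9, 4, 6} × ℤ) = (7/4, 28/9) × ((-8/9, -7/9) ∪ ((-8/9, -7/9) \ ℤ))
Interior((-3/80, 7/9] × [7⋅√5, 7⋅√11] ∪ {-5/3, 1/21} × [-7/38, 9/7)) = (-3/80, 7/9) × (7⋅√5, 7⋅√11)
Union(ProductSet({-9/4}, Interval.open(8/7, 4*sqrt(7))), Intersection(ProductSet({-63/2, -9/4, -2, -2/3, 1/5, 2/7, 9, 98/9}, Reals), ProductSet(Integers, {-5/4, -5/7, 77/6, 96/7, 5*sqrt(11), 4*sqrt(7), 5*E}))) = Union(ProductSet({-9/4}, Interval.open(8/7, 4*sqrt(7))), ProductSet({-2, 9}, {-5/4, -5/7, 77/6, 96/7, 5*sqrt(11), 4*sqrt(7), 5*E}))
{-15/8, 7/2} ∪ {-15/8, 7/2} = {-15/8, 7/2}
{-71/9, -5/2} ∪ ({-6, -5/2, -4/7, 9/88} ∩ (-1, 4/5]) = {-71/9, -5/2, -4/7, 9/88}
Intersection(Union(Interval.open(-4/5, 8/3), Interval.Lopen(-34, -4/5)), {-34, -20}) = {-20}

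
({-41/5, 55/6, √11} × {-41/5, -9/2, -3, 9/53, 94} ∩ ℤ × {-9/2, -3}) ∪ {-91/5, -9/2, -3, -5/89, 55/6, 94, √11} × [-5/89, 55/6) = {-91/5, -9/2, -3, -5/89, 55/6, 94, √11} × [-5/89, 55/6)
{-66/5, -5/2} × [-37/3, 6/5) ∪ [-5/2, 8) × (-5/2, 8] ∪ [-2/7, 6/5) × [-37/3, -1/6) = ({-66/5, -5/2} × [-37/3, 6/5)) ∪ ([-5/2, 8) × (-5/2, 8]) ∪ ([-2/7, 6/5) × [-37/3, -1/6))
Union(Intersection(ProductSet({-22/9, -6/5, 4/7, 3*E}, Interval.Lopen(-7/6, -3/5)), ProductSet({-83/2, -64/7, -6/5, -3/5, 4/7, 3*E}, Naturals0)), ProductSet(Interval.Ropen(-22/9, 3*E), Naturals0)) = ProductSet(Interval.Ropen(-22/9, 3*E), Naturals0)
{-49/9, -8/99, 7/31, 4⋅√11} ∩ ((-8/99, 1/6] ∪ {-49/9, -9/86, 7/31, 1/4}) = {-49/9, 7/31}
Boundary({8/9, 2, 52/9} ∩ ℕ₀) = {2}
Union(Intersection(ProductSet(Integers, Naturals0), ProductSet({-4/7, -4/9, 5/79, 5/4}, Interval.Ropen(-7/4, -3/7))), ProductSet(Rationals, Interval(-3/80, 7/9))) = ProductSet(Rationals, Interval(-3/80, 7/9))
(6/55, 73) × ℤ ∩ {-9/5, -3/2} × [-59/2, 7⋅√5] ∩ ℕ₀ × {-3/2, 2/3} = ∅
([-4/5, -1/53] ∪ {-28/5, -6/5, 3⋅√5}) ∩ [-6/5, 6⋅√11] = {-6/5, 3⋅√5} ∪ [-4/5, -1/53]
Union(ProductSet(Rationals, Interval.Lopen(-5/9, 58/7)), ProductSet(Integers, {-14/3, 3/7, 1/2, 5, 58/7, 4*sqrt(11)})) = Union(ProductSet(Integers, {-14/3, 3/7, 1/2, 5, 58/7, 4*sqrt(11)}), ProductSet(Rationals, Interval.Lopen(-5/9, 58/7)))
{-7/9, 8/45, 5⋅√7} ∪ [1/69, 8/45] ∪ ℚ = ℚ ∪ [1/69, 8/45] ∪ {5⋅√7}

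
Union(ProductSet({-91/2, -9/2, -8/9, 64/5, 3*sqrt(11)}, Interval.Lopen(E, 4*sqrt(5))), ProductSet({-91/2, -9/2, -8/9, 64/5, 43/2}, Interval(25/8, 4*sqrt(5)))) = Union(ProductSet({-91/2, -9/2, -8/9, 64/5, 43/2}, Interval(25/8, 4*sqrt(5))), ProductSet({-91/2, -9/2, -8/9, 64/5, 3*sqrt(11)}, Interval.Lopen(E, 4*sqrt(5))))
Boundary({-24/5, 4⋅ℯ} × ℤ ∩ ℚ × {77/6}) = ∅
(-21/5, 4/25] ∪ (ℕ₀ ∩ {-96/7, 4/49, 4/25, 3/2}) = (-21/5, 4/25]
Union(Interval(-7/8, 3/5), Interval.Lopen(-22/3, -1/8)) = Interval.Lopen(-22/3, 3/5)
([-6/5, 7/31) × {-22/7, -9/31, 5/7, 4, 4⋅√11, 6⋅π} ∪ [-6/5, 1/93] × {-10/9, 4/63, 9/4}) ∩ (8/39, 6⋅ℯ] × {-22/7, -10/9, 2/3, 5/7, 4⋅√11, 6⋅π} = (8/39, 7/31) × {-22/7, 5/7, 4⋅√11, 6⋅π}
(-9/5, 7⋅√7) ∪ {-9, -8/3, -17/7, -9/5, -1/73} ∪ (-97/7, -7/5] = (-97/7, 7⋅√7)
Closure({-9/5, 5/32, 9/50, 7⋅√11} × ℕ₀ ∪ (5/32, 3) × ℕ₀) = ({-9/5, 7⋅√11} ∪ [5/32, 3]) × ℕ₀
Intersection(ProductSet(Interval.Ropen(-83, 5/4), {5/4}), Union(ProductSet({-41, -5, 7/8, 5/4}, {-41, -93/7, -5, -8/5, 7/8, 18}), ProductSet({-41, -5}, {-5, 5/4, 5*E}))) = ProductSet({-41, -5}, {5/4})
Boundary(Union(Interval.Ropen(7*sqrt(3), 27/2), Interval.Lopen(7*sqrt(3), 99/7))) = {99/7, 7*sqrt(3)}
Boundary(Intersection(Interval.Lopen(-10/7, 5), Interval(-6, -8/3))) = EmptySet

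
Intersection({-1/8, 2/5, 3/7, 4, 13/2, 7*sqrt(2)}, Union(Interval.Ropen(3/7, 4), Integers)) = {3/7, 4}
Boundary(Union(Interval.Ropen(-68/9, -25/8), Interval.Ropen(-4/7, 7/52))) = {-68/9, -25/8, -4/7, 7/52}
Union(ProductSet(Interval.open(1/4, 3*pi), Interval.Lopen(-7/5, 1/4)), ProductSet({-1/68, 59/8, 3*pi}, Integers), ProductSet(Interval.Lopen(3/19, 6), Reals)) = Union(ProductSet({-1/68, 59/8, 3*pi}, Integers), ProductSet(Interval.Lopen(3/19, 6), Reals), ProductSet(Interval.open(1/4, 3*pi), Interval.Lopen(-7/5, 1/4)))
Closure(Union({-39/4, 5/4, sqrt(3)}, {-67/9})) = {-39/4, -67/9, 5/4, sqrt(3)}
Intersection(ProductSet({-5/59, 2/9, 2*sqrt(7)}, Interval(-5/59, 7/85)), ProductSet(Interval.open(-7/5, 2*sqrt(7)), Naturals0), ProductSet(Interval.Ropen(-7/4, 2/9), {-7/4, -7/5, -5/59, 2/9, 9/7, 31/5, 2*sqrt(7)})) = EmptySet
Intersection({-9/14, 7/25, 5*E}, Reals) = {-9/14, 7/25, 5*E}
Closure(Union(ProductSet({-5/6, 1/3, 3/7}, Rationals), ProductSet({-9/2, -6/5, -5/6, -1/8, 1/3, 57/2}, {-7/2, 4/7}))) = Union(ProductSet({-5/6, 1/3, 3/7}, Reals), ProductSet({-9/2, -6/5, -5/6, -1/8, 1/3, 57/2}, {-7/2, 4/7}))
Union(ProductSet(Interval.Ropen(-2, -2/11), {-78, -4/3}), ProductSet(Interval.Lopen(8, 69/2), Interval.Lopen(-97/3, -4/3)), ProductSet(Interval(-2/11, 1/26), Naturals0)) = Union(ProductSet(Interval.Ropen(-2, -2/11), {-78, -4/3}), ProductSet(Interval(-2/11, 1/26), Naturals0), ProductSet(Interval.Lopen(8, 69/2), Interval.Lopen(-97/3, -4/3)))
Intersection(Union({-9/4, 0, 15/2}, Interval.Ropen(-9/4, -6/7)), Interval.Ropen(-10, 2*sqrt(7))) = Union({0}, Interval.Ropen(-9/4, -6/7))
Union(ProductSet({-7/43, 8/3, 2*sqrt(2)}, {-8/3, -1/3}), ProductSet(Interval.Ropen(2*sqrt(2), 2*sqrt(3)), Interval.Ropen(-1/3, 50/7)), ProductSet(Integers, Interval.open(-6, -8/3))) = Union(ProductSet({-7/43, 8/3, 2*sqrt(2)}, {-8/3, -1/3}), ProductSet(Integers, Interval.open(-6, -8/3)), ProductSet(Interval.Ropen(2*sqrt(2), 2*sqrt(3)), Interval.Ropen(-1/3, 50/7)))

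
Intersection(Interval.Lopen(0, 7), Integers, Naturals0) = Range(1, 8, 1)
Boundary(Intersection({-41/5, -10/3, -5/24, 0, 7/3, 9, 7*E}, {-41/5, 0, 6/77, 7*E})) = {-41/5, 0, 7*E}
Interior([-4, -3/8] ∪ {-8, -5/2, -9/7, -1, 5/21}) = (-4, -3/8)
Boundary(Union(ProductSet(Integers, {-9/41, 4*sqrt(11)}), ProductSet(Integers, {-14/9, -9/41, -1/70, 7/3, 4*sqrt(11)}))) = ProductSet(Integers, {-14/9, -9/41, -1/70, 7/3, 4*sqrt(11)})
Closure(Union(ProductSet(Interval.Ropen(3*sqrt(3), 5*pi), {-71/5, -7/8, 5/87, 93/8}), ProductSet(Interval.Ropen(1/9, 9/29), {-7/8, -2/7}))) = Union(ProductSet(Interval(1/9, 9/29), {-7/8, -2/7}), ProductSet(Interval(3*sqrt(3), 5*pi), {-71/5, -7/8, 5/87, 93/8}))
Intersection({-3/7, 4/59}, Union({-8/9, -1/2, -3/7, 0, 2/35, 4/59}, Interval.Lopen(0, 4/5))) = {-3/7, 4/59}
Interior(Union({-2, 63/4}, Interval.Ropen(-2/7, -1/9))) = Interval.open(-2/7, -1/9)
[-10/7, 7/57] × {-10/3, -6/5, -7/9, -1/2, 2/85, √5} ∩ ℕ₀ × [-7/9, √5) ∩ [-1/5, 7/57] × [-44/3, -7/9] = {0} × {-7/9}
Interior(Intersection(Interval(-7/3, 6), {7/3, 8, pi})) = EmptySet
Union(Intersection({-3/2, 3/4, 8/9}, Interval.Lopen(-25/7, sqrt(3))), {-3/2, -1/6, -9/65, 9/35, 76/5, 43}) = {-3/2, -1/6, -9/65, 9/35, 3/4, 8/9, 76/5, 43}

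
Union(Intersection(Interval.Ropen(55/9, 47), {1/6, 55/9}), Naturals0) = Union({55/9}, Naturals0)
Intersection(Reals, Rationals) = Rationals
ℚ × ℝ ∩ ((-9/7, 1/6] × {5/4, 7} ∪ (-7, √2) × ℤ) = ((ℚ ∩ (-7, √2)) × ℤ) ∪ ((ℚ ∩ (-9/7, 1/6]) × {5/4, 7})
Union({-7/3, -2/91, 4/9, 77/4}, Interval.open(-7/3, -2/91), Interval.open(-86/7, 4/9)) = Union({77/4}, Interval.Lopen(-86/7, 4/9))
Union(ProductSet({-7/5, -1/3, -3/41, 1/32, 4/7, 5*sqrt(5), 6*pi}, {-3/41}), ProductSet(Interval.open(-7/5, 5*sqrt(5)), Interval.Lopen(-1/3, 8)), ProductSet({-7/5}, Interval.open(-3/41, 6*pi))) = Union(ProductSet({-7/5}, Interval.open(-3/41, 6*pi)), ProductSet({-7/5, -1/3, -3/41, 1/32, 4/7, 5*sqrt(5), 6*pi}, {-3/41}), ProductSet(Interval.open(-7/5, 5*sqrt(5)), Interval.Lopen(-1/3, 8)))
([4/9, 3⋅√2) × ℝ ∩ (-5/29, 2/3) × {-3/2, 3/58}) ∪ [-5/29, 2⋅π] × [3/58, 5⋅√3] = ([4/9, 2/3) × {-3/2, 3/58}) ∪ ([-5/29, 2⋅π] × [3/58, 5⋅√3])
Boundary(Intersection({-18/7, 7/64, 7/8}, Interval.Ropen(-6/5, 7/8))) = {7/64}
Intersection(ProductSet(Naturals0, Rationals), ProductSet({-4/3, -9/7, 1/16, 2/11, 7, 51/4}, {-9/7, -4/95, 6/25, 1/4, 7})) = ProductSet({7}, {-9/7, -4/95, 6/25, 1/4, 7})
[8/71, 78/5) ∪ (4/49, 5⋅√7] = (4/49, 78/5)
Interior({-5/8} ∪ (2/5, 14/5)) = (2/5, 14/5)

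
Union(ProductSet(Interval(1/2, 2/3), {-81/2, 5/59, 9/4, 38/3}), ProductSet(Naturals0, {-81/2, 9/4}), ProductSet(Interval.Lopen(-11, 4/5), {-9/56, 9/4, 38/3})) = Union(ProductSet(Interval.Lopen(-11, 4/5), {-9/56, 9/4, 38/3}), ProductSet(Interval(1/2, 2/3), {-81/2, 5/59, 9/4, 38/3}), ProductSet(Naturals0, {-81/2, 9/4}))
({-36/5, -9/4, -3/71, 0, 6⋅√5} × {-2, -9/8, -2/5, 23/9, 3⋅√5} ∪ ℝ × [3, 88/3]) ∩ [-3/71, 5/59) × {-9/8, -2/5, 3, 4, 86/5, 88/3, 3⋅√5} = ({-3/71, 0} × {-9/8, -2/5, 3⋅√5}) ∪ ([-3/71, 5/59) × {3, 4, 86/5, 88/3, 3⋅√5})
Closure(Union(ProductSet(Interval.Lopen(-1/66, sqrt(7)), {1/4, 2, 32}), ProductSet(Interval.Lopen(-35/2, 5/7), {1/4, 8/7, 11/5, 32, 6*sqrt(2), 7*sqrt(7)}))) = Union(ProductSet(Interval(-35/2, 5/7), {1/4, 8/7, 11/5, 32, 6*sqrt(2), 7*sqrt(7)}), ProductSet(Interval(-1/66, sqrt(7)), {1/4, 2, 32}))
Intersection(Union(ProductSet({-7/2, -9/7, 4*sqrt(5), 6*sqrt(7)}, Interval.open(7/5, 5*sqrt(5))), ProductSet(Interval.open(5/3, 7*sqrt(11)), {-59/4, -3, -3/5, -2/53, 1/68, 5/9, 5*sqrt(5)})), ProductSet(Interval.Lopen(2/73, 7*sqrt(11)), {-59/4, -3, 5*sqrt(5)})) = ProductSet(Interval.open(5/3, 7*sqrt(11)), {-59/4, -3, 5*sqrt(5)})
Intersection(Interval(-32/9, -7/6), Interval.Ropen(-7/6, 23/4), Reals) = {-7/6}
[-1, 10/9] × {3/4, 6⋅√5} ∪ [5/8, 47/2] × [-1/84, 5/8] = ([5/8, 47/2] × [-1/84, 5/8]) ∪ ([-1, 10/9] × {3/4, 6⋅√5})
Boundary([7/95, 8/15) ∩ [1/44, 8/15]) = {7/95, 8/15}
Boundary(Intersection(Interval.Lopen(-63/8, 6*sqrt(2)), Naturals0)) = Range(0, 9, 1)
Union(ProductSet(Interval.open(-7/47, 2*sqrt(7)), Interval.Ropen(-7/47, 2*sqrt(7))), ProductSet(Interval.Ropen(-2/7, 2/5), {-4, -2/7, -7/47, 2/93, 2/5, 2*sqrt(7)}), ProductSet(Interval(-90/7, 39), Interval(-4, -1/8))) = Union(ProductSet(Interval(-90/7, 39), Interval(-4, -1/8)), ProductSet(Interval.Ropen(-2/7, 2/5), {-4, -2/7, -7/47, 2/93, 2/5, 2*sqrt(7)}), ProductSet(Interval.open(-7/47, 2*sqrt(7)), Interval.Ropen(-7/47, 2*sqrt(7))))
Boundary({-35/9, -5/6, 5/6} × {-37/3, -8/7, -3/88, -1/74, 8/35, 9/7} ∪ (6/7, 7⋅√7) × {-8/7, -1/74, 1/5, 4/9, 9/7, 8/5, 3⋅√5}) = ({-35/9, -5/6, 5/6} × {-37/3, -8/7, -3/88, -1/74, 8/35, 9/7}) ∪ ([6/7, 7⋅√7] × {-8/7, -1/74, 1/5, 4/9, 9/7, 8/5, 3⋅√5})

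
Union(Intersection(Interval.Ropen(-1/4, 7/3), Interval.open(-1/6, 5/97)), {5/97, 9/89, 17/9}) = Union({9/89, 17/9}, Interval.Lopen(-1/6, 5/97))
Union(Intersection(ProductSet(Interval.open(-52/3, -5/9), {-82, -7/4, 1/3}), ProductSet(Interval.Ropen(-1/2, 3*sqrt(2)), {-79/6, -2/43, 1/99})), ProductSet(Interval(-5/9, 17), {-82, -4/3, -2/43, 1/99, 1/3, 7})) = ProductSet(Interval(-5/9, 17), {-82, -4/3, -2/43, 1/99, 1/3, 7})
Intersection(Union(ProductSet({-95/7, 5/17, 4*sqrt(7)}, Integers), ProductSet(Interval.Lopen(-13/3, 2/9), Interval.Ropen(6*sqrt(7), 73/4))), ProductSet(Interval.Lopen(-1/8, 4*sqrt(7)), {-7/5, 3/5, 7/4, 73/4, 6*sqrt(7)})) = ProductSet(Interval.Lopen(-1/8, 2/9), {6*sqrt(7)})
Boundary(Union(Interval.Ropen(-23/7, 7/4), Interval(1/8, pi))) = {-23/7, pi}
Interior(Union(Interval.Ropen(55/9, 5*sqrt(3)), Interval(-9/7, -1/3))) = Union(Interval.open(-9/7, -1/3), Interval.open(55/9, 5*sqrt(3)))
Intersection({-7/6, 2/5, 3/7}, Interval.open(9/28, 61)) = {2/5, 3/7}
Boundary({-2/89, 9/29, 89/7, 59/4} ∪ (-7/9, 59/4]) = {-7/9, 59/4}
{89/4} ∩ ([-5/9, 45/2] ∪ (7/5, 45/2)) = {89/4}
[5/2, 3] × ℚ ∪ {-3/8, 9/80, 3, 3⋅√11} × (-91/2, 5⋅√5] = ([5/2, 3] × ℚ) ∪ ({-3/8, 9/80, 3, 3⋅√11} × (-91/2, 5⋅√5])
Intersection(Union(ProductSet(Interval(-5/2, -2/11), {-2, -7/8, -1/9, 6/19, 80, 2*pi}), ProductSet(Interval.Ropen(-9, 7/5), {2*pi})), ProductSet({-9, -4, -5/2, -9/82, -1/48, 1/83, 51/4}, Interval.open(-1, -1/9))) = ProductSet({-5/2}, {-7/8})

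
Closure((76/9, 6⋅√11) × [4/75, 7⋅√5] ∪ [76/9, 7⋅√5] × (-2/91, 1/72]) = ([76/9, 7⋅√5] × [-2/91, 1/72]) ∪ ([76/9, 6⋅√11] × [4/75, 7⋅√5])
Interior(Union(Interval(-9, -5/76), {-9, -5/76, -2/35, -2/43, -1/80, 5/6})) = Interval.open(-9, -5/76)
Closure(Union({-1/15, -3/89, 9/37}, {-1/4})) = {-1/4, -1/15, -3/89, 9/37}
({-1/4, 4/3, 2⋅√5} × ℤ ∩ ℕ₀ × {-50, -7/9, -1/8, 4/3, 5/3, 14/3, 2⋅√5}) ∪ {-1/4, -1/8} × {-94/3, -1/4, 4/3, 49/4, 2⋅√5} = {-1/4, -1/8} × {-94/3, -1/4, 4/3, 49/4, 2⋅√5}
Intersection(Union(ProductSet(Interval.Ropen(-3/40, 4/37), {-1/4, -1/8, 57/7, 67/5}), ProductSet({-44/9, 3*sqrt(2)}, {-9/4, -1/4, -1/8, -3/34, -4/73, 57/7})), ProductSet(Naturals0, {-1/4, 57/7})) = ProductSet(Range(0, 1, 1), {-1/4, 57/7})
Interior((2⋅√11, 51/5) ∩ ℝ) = (2⋅√11, 51/5)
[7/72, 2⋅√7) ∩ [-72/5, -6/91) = ∅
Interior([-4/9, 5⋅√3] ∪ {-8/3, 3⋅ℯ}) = (-4/9, 5⋅√3)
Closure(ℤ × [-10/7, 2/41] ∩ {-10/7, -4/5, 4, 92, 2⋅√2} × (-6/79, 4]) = {4, 92} × [-6/79, 2/41]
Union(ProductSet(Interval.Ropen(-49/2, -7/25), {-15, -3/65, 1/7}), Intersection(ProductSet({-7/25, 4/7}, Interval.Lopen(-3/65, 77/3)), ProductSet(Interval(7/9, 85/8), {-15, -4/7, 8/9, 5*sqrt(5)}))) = ProductSet(Interval.Ropen(-49/2, -7/25), {-15, -3/65, 1/7})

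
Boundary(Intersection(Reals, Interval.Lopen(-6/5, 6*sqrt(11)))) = {-6/5, 6*sqrt(11)}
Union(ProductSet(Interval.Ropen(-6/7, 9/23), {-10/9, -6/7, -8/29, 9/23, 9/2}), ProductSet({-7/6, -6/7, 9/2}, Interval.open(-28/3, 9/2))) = Union(ProductSet({-7/6, -6/7, 9/2}, Interval.open(-28/3, 9/2)), ProductSet(Interval.Ropen(-6/7, 9/23), {-10/9, -6/7, -8/29, 9/23, 9/2}))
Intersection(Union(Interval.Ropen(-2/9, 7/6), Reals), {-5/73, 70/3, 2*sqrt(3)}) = {-5/73, 70/3, 2*sqrt(3)}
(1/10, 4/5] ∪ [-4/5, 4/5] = [-4/5, 4/5]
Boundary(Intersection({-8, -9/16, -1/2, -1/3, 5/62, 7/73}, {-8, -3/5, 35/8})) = {-8}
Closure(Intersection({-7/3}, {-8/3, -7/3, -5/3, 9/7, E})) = {-7/3}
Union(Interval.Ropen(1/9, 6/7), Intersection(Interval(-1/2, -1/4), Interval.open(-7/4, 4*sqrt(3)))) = Union(Interval(-1/2, -1/4), Interval.Ropen(1/9, 6/7))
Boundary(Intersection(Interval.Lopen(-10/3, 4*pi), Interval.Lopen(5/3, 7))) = {5/3, 7}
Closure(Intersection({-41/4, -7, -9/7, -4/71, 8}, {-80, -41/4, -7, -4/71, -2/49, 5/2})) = {-41/4, -7, -4/71}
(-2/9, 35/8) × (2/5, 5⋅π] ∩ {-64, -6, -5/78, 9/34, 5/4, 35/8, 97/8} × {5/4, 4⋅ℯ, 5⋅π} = {-5/78, 9/34, 5/4} × {5/4, 4⋅ℯ, 5⋅π}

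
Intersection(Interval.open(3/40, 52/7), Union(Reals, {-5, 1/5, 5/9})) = Interval.open(3/40, 52/7)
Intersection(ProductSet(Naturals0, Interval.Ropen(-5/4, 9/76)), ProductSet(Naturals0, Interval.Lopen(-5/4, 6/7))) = ProductSet(Naturals0, Interval.open(-5/4, 9/76))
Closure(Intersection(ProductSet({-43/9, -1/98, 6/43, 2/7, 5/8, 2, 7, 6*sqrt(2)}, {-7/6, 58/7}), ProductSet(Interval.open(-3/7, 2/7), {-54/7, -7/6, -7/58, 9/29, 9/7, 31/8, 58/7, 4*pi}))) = ProductSet({-1/98, 6/43}, {-7/6, 58/7})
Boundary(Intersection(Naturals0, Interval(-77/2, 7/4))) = Range(0, 2, 1)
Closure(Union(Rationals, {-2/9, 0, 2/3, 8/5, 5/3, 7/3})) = Reals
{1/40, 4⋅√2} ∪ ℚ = ℚ ∪ {4⋅√2}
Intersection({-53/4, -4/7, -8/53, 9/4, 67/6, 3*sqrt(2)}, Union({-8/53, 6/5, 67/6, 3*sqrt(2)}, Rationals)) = {-53/4, -4/7, -8/53, 9/4, 67/6, 3*sqrt(2)}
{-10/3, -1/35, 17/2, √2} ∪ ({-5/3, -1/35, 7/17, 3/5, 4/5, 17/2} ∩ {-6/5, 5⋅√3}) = {-10/3, -1/35, 17/2, √2}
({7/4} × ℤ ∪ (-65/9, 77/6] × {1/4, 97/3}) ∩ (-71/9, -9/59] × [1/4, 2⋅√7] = (-65/9, -9/59] × {1/4}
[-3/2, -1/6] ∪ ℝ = (-∞, ∞)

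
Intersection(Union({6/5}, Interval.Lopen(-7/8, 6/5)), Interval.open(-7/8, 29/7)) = Interval.Lopen(-7/8, 6/5)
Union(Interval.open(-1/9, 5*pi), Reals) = Interval(-oo, oo)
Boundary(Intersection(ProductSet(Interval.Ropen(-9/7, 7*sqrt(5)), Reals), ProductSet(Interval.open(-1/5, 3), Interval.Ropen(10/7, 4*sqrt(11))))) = Union(ProductSet({-1/5, 3}, Interval(10/7, 4*sqrt(11))), ProductSet(Interval(-1/5, 3), {10/7, 4*sqrt(11)}))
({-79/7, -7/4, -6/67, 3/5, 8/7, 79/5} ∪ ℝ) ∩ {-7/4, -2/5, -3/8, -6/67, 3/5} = {-7/4, -2/5, -3/8, -6/67, 3/5}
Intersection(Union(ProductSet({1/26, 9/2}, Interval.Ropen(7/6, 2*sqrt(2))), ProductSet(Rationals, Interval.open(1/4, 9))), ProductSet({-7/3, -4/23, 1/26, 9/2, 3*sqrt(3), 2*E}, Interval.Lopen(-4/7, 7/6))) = ProductSet({-7/3, -4/23, 1/26, 9/2}, Interval.Lopen(1/4, 7/6))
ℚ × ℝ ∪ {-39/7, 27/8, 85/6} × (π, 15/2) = ℚ × ℝ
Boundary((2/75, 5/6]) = {2/75, 5/6}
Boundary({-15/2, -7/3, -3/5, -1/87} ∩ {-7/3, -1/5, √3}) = {-7/3}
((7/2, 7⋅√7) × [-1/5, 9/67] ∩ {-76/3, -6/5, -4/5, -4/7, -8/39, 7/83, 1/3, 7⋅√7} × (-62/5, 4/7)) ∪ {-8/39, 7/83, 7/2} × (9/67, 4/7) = {-8/39, 7/83, 7/2} × (9/67, 4/7)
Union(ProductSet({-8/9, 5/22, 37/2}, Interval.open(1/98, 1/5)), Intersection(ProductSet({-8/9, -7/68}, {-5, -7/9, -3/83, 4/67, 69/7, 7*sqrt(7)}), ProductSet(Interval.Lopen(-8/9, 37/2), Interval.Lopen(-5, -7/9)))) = Union(ProductSet({-7/68}, {-7/9}), ProductSet({-8/9, 5/22, 37/2}, Interval.open(1/98, 1/5)))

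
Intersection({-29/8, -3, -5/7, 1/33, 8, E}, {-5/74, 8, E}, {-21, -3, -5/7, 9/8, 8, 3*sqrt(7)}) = {8}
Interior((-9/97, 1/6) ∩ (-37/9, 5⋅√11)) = (-9/97, 1/6)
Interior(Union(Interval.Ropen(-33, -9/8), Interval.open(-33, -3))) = Interval.open(-33, -9/8)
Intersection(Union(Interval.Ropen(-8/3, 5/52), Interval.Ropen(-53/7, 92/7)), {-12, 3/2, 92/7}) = {3/2}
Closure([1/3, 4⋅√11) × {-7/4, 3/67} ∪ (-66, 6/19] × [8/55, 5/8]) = ([-66, 6/19] × [8/55, 5/8]) ∪ ([1/3, 4⋅√11] × {-7/4, 3/67})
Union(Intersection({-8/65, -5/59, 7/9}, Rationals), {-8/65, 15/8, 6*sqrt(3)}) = {-8/65, -5/59, 7/9, 15/8, 6*sqrt(3)}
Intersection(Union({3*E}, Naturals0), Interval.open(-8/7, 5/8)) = Range(0, 1, 1)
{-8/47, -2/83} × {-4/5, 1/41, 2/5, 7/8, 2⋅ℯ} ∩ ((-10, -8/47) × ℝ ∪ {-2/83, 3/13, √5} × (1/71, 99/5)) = {-2/83} × {1/41, 2/5, 7/8, 2⋅ℯ}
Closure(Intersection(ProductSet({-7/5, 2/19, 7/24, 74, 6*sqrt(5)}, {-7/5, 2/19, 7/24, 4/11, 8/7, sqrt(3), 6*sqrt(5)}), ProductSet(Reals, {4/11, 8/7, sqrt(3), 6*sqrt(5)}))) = ProductSet({-7/5, 2/19, 7/24, 74, 6*sqrt(5)}, {4/11, 8/7, sqrt(3), 6*sqrt(5)})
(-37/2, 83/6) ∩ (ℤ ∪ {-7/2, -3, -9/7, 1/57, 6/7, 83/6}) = {-18, -17, …, 13} ∪ {-7/2, -9/7, 1/57, 6/7}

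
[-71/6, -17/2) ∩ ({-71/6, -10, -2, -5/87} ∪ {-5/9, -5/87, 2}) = {-71/6, -10}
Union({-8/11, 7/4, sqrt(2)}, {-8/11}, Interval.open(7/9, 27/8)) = Union({-8/11}, Interval.open(7/9, 27/8))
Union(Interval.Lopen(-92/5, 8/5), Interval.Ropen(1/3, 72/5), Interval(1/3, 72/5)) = Interval.Lopen(-92/5, 72/5)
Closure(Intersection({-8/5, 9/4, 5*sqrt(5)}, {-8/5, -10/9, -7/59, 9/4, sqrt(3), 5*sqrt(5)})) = {-8/5, 9/4, 5*sqrt(5)}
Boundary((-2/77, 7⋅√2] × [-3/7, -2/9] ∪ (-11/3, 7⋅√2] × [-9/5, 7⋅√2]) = ({-11/3, 7⋅√2} × [-9/5, 7⋅√2]) ∪ ([-11/3, 7⋅√2] × {-9/5, 7⋅√2})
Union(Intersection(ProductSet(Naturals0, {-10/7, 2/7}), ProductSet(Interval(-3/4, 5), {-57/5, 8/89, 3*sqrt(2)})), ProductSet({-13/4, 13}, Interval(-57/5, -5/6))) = ProductSet({-13/4, 13}, Interval(-57/5, -5/6))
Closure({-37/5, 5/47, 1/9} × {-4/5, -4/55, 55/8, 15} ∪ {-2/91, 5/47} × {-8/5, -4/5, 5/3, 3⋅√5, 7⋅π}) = ({-37/5, 5/47, 1/9} × {-4/5, -4/55, 55/8, 15}) ∪ ({-2/91, 5/47} × {-8/5, -4/5, 5/3, 3⋅√5, 7⋅π})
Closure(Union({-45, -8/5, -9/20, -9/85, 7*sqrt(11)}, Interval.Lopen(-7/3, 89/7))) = Union({-45, 7*sqrt(11)}, Interval(-7/3, 89/7))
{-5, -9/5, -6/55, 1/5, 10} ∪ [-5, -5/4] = [-5, -5/4] ∪ {-6/55, 1/5, 10}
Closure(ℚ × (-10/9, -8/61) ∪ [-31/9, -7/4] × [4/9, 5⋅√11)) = (ℚ × (-10/9, -8/61)) ∪ ((-∞, ∞) × [-10/9, -8/61]) ∪ ([-31/9, -7/4] × [4/9, 5⋅√11])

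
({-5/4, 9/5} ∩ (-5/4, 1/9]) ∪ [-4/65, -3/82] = [-4/65, -3/82]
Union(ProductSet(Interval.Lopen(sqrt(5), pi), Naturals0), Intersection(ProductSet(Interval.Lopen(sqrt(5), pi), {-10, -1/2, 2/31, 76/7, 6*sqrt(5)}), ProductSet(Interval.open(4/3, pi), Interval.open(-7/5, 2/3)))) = Union(ProductSet(Interval.Lopen(sqrt(5), pi), Naturals0), ProductSet(Interval.open(sqrt(5), pi), {-1/2, 2/31}))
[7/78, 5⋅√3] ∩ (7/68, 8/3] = (7/68, 8/3]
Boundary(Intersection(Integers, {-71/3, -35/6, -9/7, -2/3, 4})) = {4}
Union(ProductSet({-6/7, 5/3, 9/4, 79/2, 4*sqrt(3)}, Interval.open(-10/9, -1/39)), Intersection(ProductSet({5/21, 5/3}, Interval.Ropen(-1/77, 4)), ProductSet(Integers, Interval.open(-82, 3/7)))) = ProductSet({-6/7, 5/3, 9/4, 79/2, 4*sqrt(3)}, Interval.open(-10/9, -1/39))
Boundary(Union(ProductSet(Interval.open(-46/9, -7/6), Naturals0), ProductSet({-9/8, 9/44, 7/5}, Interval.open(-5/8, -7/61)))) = Union(ProductSet({-9/8, 9/44, 7/5}, Interval(-5/8, -7/61)), ProductSet(Interval(-46/9, -7/6), Naturals0))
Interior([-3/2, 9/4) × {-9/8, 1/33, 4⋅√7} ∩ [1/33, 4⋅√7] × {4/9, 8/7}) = ∅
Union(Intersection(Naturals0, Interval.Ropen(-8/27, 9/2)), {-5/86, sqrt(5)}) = Union({-5/86, sqrt(5)}, Range(0, 5, 1))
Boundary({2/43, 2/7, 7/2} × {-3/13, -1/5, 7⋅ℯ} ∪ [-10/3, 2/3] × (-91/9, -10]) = ({-10/3, 2/3} × [-91/9, -10]) ∪ ([-10/3, 2/3] × {-91/9, -10}) ∪ ({2/43, 2/7, 7/2} × {-3/13, -1/5, 7⋅ℯ})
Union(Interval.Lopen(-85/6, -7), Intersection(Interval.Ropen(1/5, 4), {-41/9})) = Interval.Lopen(-85/6, -7)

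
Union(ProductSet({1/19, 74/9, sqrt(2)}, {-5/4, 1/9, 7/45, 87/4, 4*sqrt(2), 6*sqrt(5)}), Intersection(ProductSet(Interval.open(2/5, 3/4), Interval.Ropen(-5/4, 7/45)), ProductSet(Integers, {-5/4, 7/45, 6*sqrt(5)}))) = ProductSet({1/19, 74/9, sqrt(2)}, {-5/4, 1/9, 7/45, 87/4, 4*sqrt(2), 6*sqrt(5)})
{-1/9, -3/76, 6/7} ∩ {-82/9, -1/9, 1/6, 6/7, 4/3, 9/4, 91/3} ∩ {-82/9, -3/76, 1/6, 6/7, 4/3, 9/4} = {6/7}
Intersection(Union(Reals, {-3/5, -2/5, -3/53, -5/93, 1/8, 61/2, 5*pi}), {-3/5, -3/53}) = {-3/5, -3/53}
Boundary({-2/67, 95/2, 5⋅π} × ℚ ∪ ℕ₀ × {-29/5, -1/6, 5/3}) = (ℕ₀ × {-29/5, -1/6, 5/3}) ∪ ({-2/67, 95/2, 5⋅π} × ℝ)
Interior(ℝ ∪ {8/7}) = ℝ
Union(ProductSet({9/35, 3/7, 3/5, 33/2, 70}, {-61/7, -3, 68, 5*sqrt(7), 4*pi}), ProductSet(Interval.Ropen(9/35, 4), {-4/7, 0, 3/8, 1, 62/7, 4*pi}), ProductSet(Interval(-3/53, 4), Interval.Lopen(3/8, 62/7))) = Union(ProductSet({9/35, 3/7, 3/5, 33/2, 70}, {-61/7, -3, 68, 5*sqrt(7), 4*pi}), ProductSet(Interval(-3/53, 4), Interval.Lopen(3/8, 62/7)), ProductSet(Interval.Ropen(9/35, 4), {-4/7, 0, 3/8, 1, 62/7, 4*pi}))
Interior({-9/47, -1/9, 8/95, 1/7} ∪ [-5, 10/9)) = (-5, 10/9)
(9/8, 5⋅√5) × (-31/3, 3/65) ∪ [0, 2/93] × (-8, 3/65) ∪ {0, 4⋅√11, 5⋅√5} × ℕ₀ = ([0, 2/93] × (-8, 3/65)) ∪ ({0, 4⋅√11, 5⋅√5} × ℕ₀) ∪ ((9/8, 5⋅√5) × (-31/3, 3/65))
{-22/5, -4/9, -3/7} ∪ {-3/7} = {-22/5, -4/9, -3/7}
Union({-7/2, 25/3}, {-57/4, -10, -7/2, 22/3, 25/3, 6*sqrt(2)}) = {-57/4, -10, -7/2, 22/3, 25/3, 6*sqrt(2)}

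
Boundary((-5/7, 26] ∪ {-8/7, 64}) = {-8/7, -5/7, 26, 64}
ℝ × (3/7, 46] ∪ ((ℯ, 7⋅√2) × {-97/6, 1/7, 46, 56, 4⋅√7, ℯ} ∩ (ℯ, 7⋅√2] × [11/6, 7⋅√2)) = ℝ × (3/7, 46]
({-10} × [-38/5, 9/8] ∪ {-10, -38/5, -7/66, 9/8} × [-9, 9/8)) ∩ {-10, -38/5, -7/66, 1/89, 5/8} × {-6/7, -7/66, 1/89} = {-10, -38/5, -7/66} × {-6/7, -7/66, 1/89}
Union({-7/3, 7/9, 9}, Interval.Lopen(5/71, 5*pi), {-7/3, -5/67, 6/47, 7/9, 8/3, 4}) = Union({-7/3, -5/67}, Interval.Lopen(5/71, 5*pi))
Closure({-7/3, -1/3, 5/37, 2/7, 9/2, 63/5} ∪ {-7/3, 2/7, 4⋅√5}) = {-7/3, -1/3, 5/37, 2/7, 9/2, 63/5, 4⋅√5}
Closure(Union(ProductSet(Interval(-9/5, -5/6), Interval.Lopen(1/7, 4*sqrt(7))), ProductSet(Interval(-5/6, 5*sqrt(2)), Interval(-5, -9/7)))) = Union(ProductSet(Interval(-9/5, -5/6), Interval(1/7, 4*sqrt(7))), ProductSet(Interval(-5/6, 5*sqrt(2)), Interval(-5, -9/7)))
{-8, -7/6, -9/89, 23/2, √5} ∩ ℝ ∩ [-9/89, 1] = {-9/89}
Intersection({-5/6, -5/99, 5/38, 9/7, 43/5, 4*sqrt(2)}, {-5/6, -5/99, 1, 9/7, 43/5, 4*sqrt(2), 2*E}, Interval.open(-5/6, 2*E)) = {-5/99, 9/7}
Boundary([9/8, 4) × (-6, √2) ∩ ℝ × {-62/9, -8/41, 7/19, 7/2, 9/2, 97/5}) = [9/8, 4] × {-8/41, 7/19}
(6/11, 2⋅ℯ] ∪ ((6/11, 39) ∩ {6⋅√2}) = (6/11, 2⋅ℯ] ∪ {6⋅√2}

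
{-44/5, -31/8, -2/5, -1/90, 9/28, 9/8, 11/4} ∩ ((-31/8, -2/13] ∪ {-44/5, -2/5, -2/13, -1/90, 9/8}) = {-44/5, -2/5, -1/90, 9/8}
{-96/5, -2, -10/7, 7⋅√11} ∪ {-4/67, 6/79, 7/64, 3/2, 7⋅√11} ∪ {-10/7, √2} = {-96/5, -2, -10/7, -4/67, 6/79, 7/64, 3/2, 7⋅√11, √2}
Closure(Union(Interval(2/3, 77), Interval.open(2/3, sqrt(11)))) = Interval(2/3, 77)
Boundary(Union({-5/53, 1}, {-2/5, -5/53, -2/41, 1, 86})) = {-2/5, -5/53, -2/41, 1, 86}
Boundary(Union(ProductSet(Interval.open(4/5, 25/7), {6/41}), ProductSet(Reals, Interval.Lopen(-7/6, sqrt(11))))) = ProductSet(Reals, {-7/6, sqrt(11)})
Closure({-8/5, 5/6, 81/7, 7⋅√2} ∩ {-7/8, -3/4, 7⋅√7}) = ∅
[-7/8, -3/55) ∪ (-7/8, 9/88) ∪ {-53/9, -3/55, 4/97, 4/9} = {-53/9, 4/9} ∪ [-7/8, 9/88)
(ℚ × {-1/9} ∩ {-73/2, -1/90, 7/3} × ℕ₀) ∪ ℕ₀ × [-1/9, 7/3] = ℕ₀ × [-1/9, 7/3]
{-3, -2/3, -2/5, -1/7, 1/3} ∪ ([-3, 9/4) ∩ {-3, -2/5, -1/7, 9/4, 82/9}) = {-3, -2/3, -2/5, -1/7, 1/3}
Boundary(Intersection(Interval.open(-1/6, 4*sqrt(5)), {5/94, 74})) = {5/94}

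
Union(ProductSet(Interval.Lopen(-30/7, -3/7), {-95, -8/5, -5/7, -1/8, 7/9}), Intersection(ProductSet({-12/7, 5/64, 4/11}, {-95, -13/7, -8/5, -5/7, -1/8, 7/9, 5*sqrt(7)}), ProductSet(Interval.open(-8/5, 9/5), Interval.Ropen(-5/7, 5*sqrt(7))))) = Union(ProductSet({5/64, 4/11}, {-5/7, -1/8, 7/9}), ProductSet(Interval.Lopen(-30/7, -3/7), {-95, -8/5, -5/7, -1/8, 7/9}))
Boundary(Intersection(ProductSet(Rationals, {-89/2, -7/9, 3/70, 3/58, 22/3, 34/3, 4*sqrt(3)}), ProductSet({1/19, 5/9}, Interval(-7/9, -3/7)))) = ProductSet({1/19, 5/9}, {-7/9})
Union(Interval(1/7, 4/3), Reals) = Interval(-oo, oo)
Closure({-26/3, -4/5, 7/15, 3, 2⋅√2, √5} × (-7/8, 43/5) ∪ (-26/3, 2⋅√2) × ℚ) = ([-26/3, 2⋅√2] × ℝ) ∪ ({-26/3, -4/5, 7/15, 3, 2⋅√2, √5} × [-7/8, 43/5])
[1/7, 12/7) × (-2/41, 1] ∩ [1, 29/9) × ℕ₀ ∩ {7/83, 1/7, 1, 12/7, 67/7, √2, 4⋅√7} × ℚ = {1, √2} × {0, 1}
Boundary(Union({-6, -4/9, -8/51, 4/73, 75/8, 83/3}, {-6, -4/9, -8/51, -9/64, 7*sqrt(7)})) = {-6, -4/9, -8/51, -9/64, 4/73, 75/8, 83/3, 7*sqrt(7)}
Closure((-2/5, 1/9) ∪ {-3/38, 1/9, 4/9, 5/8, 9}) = [-2/5, 1/9] ∪ {4/9, 5/8, 9}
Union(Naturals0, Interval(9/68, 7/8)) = Union(Interval(9/68, 7/8), Naturals0)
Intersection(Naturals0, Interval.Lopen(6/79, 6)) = Range(1, 7, 1)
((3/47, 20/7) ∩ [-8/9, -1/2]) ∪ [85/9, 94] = [85/9, 94]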